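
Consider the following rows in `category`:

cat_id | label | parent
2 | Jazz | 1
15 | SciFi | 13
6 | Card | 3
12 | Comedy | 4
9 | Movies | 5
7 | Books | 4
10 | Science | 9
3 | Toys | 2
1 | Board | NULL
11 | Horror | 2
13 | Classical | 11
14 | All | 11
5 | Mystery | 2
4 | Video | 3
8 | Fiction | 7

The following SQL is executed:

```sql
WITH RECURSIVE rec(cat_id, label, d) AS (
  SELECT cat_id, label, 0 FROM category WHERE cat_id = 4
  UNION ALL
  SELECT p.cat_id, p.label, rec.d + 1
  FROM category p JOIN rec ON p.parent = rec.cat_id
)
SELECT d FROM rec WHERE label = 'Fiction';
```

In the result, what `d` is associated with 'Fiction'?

Base: cat_id=4 (Video) at d 0.
Iteration 1: rows with parent in {4} -> Books (id 7, d 1), Comedy (id 12, d 1).
Iteration 2: rows with parent in {7,12} -> Fiction (id 8, d 2).
Iteration 3: no rows with parent in {8}; recursion stops.

2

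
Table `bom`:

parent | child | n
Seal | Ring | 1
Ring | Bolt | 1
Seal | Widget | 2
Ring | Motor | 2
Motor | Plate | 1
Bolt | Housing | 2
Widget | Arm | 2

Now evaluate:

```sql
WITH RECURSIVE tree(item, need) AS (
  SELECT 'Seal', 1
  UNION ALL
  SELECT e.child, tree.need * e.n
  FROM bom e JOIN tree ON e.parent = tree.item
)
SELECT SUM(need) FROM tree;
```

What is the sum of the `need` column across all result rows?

Base: (Seal, need=1).
Iteration 1: components of {Seal} -> Ring = 1*1 = 1, Widget = 1*2 = 2.
Iteration 2: components of {Ring,Widget} -> Arm = 2*2 = 4, Bolt = 1*1 = 1, Motor = 1*2 = 2.
Iteration 3: components of {Arm,Bolt,Motor} -> Housing = 1*2 = 2, Plate = 2*1 = 2.
Iteration 4: no further components; recursion stops.
SUM(need) = 1 + 1 + 2 + 1 + 2 + 4 + 2 + 2 = 15.

15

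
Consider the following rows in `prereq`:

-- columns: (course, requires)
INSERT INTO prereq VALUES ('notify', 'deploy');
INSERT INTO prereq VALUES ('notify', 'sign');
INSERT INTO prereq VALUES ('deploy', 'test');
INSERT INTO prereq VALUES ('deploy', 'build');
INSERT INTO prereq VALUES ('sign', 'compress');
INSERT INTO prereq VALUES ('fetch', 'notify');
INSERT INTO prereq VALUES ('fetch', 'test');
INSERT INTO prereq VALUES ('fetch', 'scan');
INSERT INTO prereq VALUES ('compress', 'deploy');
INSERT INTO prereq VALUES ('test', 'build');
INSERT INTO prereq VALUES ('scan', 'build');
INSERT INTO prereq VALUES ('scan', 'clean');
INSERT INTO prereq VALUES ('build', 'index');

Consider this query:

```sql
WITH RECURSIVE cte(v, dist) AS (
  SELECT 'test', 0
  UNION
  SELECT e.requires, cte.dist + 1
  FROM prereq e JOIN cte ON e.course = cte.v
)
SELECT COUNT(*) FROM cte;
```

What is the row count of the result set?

Base: (test, dist=0).
Iteration 1: edges from {test} -> (build, dist=1).
Iteration 2: edges from {build} -> (index, dist=2).
Iteration 3: no outgoing edges from {index}; recursion stops.
Total rows emitted: 3.

3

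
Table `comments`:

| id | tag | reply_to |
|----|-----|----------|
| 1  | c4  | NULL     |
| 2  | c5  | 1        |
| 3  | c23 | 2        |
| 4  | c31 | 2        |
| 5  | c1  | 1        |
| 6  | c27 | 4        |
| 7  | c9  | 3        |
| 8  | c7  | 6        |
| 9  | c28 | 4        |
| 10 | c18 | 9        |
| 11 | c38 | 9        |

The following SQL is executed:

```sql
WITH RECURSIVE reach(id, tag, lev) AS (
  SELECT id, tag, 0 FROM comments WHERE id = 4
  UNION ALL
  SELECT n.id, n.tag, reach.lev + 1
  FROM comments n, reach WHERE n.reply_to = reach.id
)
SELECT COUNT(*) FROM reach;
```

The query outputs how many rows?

6

Base: id=4 (c31) at lev 0.
Iteration 1: rows with reply_to in {4} -> c27 (id 6, lev 1), c28 (id 9, lev 1).
Iteration 2: rows with reply_to in {6,9} -> c7 (id 8, lev 2), c18 (id 10, lev 2), c38 (id 11, lev 2).
Iteration 3: no rows with reply_to in {8,10,11}; recursion stops.
Total rows emitted: 6.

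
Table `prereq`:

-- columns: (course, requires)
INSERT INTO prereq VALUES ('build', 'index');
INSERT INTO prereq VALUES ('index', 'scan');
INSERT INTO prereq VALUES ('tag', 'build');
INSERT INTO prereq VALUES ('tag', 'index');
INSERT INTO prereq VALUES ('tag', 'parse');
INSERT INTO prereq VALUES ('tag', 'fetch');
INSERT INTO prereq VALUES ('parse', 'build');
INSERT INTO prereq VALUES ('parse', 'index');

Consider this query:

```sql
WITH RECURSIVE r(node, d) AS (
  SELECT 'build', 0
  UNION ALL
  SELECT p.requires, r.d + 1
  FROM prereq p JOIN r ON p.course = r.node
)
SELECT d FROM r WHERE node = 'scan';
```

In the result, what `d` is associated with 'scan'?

Base: (build, d=0).
Iteration 1: edges from {build} -> (index, d=1).
Iteration 2: edges from {index} -> (scan, d=2).
Iteration 3: no outgoing edges from {scan}; recursion stops.

2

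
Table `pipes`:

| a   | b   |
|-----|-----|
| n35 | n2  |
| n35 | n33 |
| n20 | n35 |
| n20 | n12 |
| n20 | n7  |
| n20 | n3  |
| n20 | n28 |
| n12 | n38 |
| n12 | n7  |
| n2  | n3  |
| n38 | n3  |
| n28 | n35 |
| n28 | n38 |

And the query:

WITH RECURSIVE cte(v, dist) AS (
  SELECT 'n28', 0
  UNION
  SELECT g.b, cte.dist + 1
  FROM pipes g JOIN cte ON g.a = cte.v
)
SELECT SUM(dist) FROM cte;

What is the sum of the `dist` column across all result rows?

11

Base: (n28, dist=0).
Iteration 1: edges from {n28} -> (n35, dist=1), (n38, dist=1).
Iteration 2: edges from {n35,n38} -> (n2, dist=2), (n3, dist=2), (n33, dist=2).
Iteration 3: edges from {n2,n3,n33} -> (n3, dist=3).
Iteration 4: no outgoing edges from {n3}; recursion stops.
SUM(dist) = 0 + 1 + 1 + 2 + 2 + 2 + 3 = 11.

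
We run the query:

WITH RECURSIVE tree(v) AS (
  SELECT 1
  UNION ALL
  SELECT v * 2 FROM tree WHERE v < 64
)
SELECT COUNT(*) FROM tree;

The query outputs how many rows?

Base: v=1.
Iteration 1: 1 < 64 holds -> v = 1 * 2 = 2.
Iteration 2: 2 < 64 holds -> v = 2 * 2 = 4.
Iteration 3: 4 < 64 holds -> v = 4 * 2 = 8.
Iteration 4: 8 < 64 holds -> v = 8 * 2 = 16.
Iteration 5: 16 < 64 holds -> v = 16 * 2 = 32.
Iteration 6: 32 < 64 holds -> v = 32 * 2 = 64.
Iteration 7: 64 < 64 fails; recursion stops.
Total rows emitted: 7.

7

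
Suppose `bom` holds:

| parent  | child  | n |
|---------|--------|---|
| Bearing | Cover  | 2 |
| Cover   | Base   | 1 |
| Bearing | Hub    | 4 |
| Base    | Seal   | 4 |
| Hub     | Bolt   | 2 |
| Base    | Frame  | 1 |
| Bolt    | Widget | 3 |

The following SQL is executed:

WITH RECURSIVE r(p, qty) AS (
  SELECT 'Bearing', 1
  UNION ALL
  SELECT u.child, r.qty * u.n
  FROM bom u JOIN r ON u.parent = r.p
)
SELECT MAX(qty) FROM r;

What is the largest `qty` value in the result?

24

Base: (Bearing, qty=1).
Iteration 1: components of {Bearing} -> Cover = 1*2 = 2, Hub = 1*4 = 4.
Iteration 2: components of {Cover,Hub} -> Base = 2*1 = 2, Bolt = 4*2 = 8.
Iteration 3: components of {Base,Bolt} -> Frame = 2*1 = 2, Seal = 2*4 = 8, Widget = 8*3 = 24.
Iteration 4: no further components; recursion stops.
qty values: 1, 2, 4, 2, 8, 8, 2, 24; the maximum is 24.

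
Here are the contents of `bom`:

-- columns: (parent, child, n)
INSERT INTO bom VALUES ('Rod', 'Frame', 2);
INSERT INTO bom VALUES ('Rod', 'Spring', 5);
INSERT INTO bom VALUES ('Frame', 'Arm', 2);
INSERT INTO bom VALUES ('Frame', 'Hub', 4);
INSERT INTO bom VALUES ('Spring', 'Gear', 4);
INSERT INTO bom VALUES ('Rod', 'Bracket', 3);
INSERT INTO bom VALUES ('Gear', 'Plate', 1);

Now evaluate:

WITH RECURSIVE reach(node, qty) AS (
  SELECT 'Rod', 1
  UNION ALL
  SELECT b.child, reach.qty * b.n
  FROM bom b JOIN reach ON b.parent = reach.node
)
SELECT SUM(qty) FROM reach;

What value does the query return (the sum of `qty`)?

Base: (Rod, qty=1).
Iteration 1: components of {Rod} -> Bracket = 1*3 = 3, Frame = 1*2 = 2, Spring = 1*5 = 5.
Iteration 2: components of {Bracket,Frame,Spring} -> Arm = 2*2 = 4, Gear = 5*4 = 20, Hub = 2*4 = 8.
Iteration 3: components of {Arm,Gear,Hub} -> Plate = 20*1 = 20.
Iteration 4: no further components; recursion stops.
SUM(qty) = 1 + 2 + 5 + 3 + 4 + 8 + 20 + 20 = 63.

63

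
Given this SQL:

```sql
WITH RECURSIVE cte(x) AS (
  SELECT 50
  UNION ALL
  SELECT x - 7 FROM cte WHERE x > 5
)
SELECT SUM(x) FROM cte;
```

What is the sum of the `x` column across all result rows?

204

Base: x=50.
Iteration 1: 50 > 5 holds -> x = 50 - 7 = 43.
Iteration 2: 43 > 5 holds -> x = 43 - 7 = 36.
Iteration 3: 36 > 5 holds -> x = 36 - 7 = 29.
Iteration 4: 29 > 5 holds -> x = 29 - 7 = 22.
Iteration 5: 22 > 5 holds -> x = 22 - 7 = 15.
Iteration 6: 15 > 5 holds -> x = 15 - 7 = 8.
Iteration 7: 8 > 5 holds -> x = 8 - 7 = 1.
Iteration 8: 1 > 5 fails; recursion stops.
SUM(x) = 50 + 43 + 36 + 29 + 22 + 15 + 8 + 1 = 204.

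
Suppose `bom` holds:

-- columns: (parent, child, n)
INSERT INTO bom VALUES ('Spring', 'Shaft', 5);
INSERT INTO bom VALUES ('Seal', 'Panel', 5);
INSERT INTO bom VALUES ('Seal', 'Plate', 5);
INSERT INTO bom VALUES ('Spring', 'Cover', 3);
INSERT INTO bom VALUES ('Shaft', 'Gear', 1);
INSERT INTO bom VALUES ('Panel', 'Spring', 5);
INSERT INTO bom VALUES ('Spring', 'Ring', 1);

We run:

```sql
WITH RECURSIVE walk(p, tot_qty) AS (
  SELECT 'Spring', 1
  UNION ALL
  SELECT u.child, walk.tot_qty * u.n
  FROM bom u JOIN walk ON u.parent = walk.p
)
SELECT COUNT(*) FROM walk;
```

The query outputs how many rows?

5

Base: (Spring, tot_qty=1).
Iteration 1: components of {Spring} -> Cover = 1*3 = 3, Ring = 1*1 = 1, Shaft = 1*5 = 5.
Iteration 2: components of {Cover,Ring,Shaft} -> Gear = 5*1 = 5.
Iteration 3: no further components; recursion stops.
Total rows emitted: 5.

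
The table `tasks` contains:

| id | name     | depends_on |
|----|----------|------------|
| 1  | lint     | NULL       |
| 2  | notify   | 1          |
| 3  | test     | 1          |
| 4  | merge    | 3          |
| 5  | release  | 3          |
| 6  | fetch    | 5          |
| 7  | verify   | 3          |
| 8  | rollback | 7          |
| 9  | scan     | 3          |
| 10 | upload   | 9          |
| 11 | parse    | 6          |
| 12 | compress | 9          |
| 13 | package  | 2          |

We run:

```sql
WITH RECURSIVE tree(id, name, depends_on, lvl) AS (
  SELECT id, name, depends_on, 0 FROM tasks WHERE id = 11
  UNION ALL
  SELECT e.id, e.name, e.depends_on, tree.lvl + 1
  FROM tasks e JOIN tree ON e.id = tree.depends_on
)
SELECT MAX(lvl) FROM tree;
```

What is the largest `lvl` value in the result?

4

Base: id=11 (parse), depends_on=6, lvl 0.
Iteration 1: join on id=6 -> fetch (id 6, depends_on=5, lvl 1).
Iteration 2: join on id=5 -> release (id 5, depends_on=3, lvl 2).
Iteration 3: join on id=3 -> test (id 3, depends_on=1, lvl 3).
Iteration 4: join on id=1 -> lint (id 1, depends_on=NULL, lvl 4).
Iteration 5: depends_on is NULL; no match; recursion stops.
lvl values: 0, 1, 2, 3, 4; the maximum is 4.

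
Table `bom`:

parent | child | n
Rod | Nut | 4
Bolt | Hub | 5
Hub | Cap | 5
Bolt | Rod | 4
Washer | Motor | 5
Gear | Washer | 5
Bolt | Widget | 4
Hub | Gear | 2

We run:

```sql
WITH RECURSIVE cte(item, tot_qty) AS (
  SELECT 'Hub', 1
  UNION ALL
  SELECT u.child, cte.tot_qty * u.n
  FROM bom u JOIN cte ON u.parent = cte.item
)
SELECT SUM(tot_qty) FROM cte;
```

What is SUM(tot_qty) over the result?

68

Base: (Hub, tot_qty=1).
Iteration 1: components of {Hub} -> Cap = 1*5 = 5, Gear = 1*2 = 2.
Iteration 2: components of {Cap,Gear} -> Washer = 2*5 = 10.
Iteration 3: components of {Washer} -> Motor = 10*5 = 50.
Iteration 4: no further components; recursion stops.
SUM(tot_qty) = 1 + 2 + 5 + 10 + 50 = 68.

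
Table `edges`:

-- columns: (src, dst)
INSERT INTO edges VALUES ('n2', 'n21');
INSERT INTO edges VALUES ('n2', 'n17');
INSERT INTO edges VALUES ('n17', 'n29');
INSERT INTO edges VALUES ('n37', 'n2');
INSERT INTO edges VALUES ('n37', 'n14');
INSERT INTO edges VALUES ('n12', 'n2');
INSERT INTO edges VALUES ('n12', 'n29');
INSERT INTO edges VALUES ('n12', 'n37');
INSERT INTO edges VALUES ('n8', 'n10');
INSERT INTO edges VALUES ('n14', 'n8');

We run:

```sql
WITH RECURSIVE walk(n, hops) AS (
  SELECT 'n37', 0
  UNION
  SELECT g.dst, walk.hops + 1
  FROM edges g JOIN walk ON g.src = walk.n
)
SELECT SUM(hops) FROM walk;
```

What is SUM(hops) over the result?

Base: (n37, hops=0).
Iteration 1: edges from {n37} -> (n14, hops=1), (n2, hops=1).
Iteration 2: edges from {n14,n2} -> (n17, hops=2), (n21, hops=2), (n8, hops=2).
Iteration 3: edges from {n17,n21,n8} -> (n10, hops=3), (n29, hops=3).
Iteration 4: no outgoing edges from {n10,n29}; recursion stops.
SUM(hops) = 0 + 1 + 1 + 2 + 2 + 2 + 3 + 3 = 14.

14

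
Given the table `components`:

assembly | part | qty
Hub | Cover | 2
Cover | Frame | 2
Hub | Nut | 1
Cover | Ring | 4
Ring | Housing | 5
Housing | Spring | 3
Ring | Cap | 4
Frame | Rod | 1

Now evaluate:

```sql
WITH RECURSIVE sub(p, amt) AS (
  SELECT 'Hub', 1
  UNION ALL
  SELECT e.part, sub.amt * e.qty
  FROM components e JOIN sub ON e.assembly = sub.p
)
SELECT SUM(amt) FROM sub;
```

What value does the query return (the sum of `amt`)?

Base: (Hub, amt=1).
Iteration 1: components of {Hub} -> Cover = 1*2 = 2, Nut = 1*1 = 1.
Iteration 2: components of {Cover,Nut} -> Frame = 2*2 = 4, Ring = 2*4 = 8.
Iteration 3: components of {Frame,Ring} -> Cap = 8*4 = 32, Housing = 8*5 = 40, Rod = 4*1 = 4.
Iteration 4: components of {Cap,Housing,Rod} -> Spring = 40*3 = 120.
Iteration 5: no further components; recursion stops.
SUM(amt) = 1 + 2 + 1 + 4 + 8 + 4 + 40 + 32 + 120 = 212.

212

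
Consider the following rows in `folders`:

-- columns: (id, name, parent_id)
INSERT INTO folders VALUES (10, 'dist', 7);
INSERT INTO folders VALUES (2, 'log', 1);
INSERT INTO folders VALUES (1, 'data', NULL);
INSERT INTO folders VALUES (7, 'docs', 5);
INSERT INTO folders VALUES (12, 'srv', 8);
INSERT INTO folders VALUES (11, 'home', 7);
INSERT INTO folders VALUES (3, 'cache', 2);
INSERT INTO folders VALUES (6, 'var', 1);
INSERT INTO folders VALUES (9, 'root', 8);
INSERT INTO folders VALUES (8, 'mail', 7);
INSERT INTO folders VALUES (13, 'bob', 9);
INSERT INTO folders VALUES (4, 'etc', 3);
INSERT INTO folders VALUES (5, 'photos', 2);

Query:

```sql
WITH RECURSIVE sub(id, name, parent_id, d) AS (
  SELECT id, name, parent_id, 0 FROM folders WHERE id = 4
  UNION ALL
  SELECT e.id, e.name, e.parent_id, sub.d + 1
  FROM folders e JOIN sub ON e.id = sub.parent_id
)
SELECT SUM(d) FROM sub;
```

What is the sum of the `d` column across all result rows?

Base: id=4 (etc), parent_id=3, d 0.
Iteration 1: join on id=3 -> cache (id 3, parent_id=2, d 1).
Iteration 2: join on id=2 -> log (id 2, parent_id=1, d 2).
Iteration 3: join on id=1 -> data (id 1, parent_id=NULL, d 3).
Iteration 4: parent_id is NULL; no match; recursion stops.
SUM(d) = 0 + 1 + 2 + 3 = 6.

6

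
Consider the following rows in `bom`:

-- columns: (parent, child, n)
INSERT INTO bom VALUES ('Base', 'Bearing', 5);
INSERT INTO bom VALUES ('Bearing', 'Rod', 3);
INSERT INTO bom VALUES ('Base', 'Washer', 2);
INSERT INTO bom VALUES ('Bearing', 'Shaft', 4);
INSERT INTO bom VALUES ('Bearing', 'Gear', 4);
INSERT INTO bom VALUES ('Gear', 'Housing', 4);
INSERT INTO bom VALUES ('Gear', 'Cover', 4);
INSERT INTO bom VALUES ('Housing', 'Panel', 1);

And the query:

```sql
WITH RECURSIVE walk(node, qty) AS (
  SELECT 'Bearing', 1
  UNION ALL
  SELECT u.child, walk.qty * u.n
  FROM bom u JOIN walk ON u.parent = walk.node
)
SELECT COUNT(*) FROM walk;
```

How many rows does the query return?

7

Base: (Bearing, qty=1).
Iteration 1: components of {Bearing} -> Gear = 1*4 = 4, Rod = 1*3 = 3, Shaft = 1*4 = 4.
Iteration 2: components of {Gear,Rod,Shaft} -> Cover = 4*4 = 16, Housing = 4*4 = 16.
Iteration 3: components of {Cover,Housing} -> Panel = 16*1 = 16.
Iteration 4: no further components; recursion stops.
Total rows emitted: 7.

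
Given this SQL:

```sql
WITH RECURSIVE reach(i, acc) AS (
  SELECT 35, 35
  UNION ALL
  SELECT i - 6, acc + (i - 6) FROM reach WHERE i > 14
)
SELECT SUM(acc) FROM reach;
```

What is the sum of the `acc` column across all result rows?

Base: i=35, acc=35.
Iteration 1: 35 > 14 holds -> i = 35 - 6 = 29, acc = 35 + 29 = 64.
Iteration 2: 29 > 14 holds -> i = 29 - 6 = 23, acc = 64 + 23 = 87.
Iteration 3: 23 > 14 holds -> i = 23 - 6 = 17, acc = 87 + 17 = 104.
Iteration 4: 17 > 14 holds -> i = 17 - 6 = 11, acc = 104 + 11 = 115.
Iteration 5: 11 > 14 fails; recursion stops.
SUM(acc) = 35 + 64 + 87 + 104 + 115 = 405.

405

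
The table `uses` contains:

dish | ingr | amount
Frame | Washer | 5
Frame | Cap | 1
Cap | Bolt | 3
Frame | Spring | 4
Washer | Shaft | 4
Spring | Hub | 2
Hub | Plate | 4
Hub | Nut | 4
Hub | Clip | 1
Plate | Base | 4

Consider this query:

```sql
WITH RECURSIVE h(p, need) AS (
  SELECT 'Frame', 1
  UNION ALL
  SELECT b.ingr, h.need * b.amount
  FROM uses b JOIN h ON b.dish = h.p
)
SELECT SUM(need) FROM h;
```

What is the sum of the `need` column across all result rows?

242

Base: (Frame, need=1).
Iteration 1: components of {Frame} -> Cap = 1*1 = 1, Spring = 1*4 = 4, Washer = 1*5 = 5.
Iteration 2: components of {Cap,Spring,Washer} -> Bolt = 1*3 = 3, Hub = 4*2 = 8, Shaft = 5*4 = 20.
Iteration 3: components of {Bolt,Hub,Shaft} -> Clip = 8*1 = 8, Nut = 8*4 = 32, Plate = 8*4 = 32.
Iteration 4: components of {Clip,Nut,Plate} -> Base = 32*4 = 128.
Iteration 5: no further components; recursion stops.
SUM(need) = 1 + 5 + 1 + 4 + 20 + 3 + 8 + 32 + 32 + 8 + 128 = 242.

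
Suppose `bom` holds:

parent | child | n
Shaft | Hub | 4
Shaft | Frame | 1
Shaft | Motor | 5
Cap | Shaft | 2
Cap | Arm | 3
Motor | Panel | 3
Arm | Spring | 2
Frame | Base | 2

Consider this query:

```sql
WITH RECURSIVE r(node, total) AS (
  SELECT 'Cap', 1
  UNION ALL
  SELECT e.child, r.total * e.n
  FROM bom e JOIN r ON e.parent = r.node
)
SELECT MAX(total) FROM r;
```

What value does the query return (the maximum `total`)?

Base: (Cap, total=1).
Iteration 1: components of {Cap} -> Arm = 1*3 = 3, Shaft = 1*2 = 2.
Iteration 2: components of {Arm,Shaft} -> Frame = 2*1 = 2, Hub = 2*4 = 8, Motor = 2*5 = 10, Spring = 3*2 = 6.
Iteration 3: components of {Frame,Hub,Motor,Spring} -> Base = 2*2 = 4, Panel = 10*3 = 30.
Iteration 4: no further components; recursion stops.
total values: 1, 2, 3, 2, 8, 10, 6, 4, 30; the maximum is 30.

30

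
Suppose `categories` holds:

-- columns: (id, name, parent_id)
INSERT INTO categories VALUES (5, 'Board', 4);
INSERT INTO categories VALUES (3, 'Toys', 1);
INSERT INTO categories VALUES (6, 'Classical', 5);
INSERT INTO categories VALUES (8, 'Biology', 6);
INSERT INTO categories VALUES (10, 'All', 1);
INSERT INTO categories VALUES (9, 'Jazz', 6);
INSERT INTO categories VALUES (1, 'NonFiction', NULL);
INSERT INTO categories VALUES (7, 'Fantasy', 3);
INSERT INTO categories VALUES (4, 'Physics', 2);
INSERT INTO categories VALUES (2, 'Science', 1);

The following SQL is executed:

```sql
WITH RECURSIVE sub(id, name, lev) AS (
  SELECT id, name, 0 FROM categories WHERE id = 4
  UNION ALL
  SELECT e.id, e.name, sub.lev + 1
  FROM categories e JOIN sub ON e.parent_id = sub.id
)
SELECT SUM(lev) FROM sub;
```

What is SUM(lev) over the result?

9

Base: id=4 (Physics) at lev 0.
Iteration 1: rows with parent_id in {4} -> Board (id 5, lev 1).
Iteration 2: rows with parent_id in {5} -> Classical (id 6, lev 2).
Iteration 3: rows with parent_id in {6} -> Biology (id 8, lev 3), Jazz (id 9, lev 3).
Iteration 4: no rows with parent_id in {8,9}; recursion stops.
SUM(lev) = 0 + 1 + 2 + 3 + 3 = 9.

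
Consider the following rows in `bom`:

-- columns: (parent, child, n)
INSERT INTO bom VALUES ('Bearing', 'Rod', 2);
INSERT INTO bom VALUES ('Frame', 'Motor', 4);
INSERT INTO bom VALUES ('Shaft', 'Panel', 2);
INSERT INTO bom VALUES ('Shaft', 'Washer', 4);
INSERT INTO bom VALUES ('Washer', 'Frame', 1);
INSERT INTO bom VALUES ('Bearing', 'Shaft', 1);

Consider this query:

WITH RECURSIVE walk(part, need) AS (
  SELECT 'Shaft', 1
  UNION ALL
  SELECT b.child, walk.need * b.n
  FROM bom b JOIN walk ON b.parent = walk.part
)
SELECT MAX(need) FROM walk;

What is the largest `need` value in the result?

16

Base: (Shaft, need=1).
Iteration 1: components of {Shaft} -> Panel = 1*2 = 2, Washer = 1*4 = 4.
Iteration 2: components of {Panel,Washer} -> Frame = 4*1 = 4.
Iteration 3: components of {Frame} -> Motor = 4*4 = 16.
Iteration 4: no further components; recursion stops.
need values: 1, 2, 4, 4, 16; the maximum is 16.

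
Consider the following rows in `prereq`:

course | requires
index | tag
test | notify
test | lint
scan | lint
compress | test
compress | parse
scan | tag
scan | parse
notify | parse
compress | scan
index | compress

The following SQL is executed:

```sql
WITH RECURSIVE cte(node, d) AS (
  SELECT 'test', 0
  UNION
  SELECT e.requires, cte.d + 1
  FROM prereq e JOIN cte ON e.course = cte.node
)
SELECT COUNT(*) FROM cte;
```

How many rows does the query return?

Base: (test, d=0).
Iteration 1: edges from {test} -> (lint, d=1), (notify, d=1).
Iteration 2: edges from {lint,notify} -> (parse, d=2).
Iteration 3: no outgoing edges from {parse}; recursion stops.
Total rows emitted: 4.

4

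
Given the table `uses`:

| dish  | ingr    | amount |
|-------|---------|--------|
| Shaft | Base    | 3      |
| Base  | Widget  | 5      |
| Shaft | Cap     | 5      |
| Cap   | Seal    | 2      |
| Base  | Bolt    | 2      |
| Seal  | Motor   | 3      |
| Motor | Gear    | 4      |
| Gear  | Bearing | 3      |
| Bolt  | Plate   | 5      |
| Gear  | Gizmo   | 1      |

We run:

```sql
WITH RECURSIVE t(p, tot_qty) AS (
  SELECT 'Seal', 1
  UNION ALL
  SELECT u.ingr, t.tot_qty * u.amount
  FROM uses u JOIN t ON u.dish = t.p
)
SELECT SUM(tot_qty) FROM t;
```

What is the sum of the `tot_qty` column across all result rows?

64

Base: (Seal, tot_qty=1).
Iteration 1: components of {Seal} -> Motor = 1*3 = 3.
Iteration 2: components of {Motor} -> Gear = 3*4 = 12.
Iteration 3: components of {Gear} -> Bearing = 12*3 = 36, Gizmo = 12*1 = 12.
Iteration 4: no further components; recursion stops.
SUM(tot_qty) = 1 + 3 + 12 + 36 + 12 = 64.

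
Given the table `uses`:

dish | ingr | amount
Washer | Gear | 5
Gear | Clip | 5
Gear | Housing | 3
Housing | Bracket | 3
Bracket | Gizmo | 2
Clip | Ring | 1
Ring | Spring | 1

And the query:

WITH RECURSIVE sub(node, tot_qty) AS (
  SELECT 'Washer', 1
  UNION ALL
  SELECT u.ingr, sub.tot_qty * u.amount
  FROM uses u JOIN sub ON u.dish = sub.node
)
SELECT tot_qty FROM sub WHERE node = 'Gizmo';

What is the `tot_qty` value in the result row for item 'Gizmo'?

90

Base: (Washer, tot_qty=1).
Iteration 1: components of {Washer} -> Gear = 1*5 = 5.
Iteration 2: components of {Gear} -> Clip = 5*5 = 25, Housing = 5*3 = 15.
Iteration 3: components of {Clip,Housing} -> Bracket = 15*3 = 45, Ring = 25*1 = 25.
Iteration 4: components of {Bracket,Ring} -> Gizmo = 45*2 = 90, Spring = 25*1 = 25.
Iteration 5: no further components; recursion stops.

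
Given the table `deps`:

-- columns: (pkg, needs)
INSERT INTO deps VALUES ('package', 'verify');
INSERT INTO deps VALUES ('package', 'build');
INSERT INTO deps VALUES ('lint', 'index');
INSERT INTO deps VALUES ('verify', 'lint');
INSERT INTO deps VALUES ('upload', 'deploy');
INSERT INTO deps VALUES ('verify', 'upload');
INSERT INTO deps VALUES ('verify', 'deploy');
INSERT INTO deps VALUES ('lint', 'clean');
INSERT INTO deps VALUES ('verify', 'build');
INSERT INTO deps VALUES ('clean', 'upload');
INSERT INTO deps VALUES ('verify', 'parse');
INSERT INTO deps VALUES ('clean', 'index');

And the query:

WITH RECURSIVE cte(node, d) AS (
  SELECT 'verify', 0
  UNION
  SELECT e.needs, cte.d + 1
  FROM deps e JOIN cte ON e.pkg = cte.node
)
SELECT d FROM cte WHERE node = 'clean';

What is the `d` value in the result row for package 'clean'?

Base: (verify, d=0).
Iteration 1: edges from {verify} -> (build, d=1), (deploy, d=1), (lint, d=1), (parse, d=1), (upload, d=1).
Iteration 2: edges from {build,deploy,lint,parse,upload} -> (clean, d=2), (deploy, d=2), (index, d=2).
Iteration 3: edges from {clean,deploy,index} -> (index, d=3), (upload, d=3).
Iteration 4: edges from {index,upload} -> (deploy, d=4).
Iteration 5: no outgoing edges from {deploy}; recursion stops.

2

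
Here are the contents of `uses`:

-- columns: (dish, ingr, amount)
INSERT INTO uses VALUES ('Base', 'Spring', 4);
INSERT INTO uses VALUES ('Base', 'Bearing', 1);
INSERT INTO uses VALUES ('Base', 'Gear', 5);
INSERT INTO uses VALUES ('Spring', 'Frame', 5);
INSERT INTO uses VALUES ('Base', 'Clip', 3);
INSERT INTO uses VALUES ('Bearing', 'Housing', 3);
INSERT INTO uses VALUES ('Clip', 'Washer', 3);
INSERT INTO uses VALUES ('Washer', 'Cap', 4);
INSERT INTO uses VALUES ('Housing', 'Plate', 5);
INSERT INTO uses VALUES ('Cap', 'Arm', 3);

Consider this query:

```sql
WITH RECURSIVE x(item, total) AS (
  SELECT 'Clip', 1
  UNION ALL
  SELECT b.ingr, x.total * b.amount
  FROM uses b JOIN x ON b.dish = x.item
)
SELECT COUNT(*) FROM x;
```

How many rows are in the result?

4

Base: (Clip, total=1).
Iteration 1: components of {Clip} -> Washer = 1*3 = 3.
Iteration 2: components of {Washer} -> Cap = 3*4 = 12.
Iteration 3: components of {Cap} -> Arm = 12*3 = 36.
Iteration 4: no further components; recursion stops.
Total rows emitted: 4.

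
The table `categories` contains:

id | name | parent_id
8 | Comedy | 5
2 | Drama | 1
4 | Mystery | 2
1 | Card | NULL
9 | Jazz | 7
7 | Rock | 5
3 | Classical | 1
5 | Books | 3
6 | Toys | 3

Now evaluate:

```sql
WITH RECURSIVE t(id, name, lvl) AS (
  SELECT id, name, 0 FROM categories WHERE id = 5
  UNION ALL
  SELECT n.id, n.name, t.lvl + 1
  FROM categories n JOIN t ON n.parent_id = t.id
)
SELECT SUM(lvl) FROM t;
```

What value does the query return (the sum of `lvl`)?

Base: id=5 (Books) at lvl 0.
Iteration 1: rows with parent_id in {5} -> Rock (id 7, lvl 1), Comedy (id 8, lvl 1).
Iteration 2: rows with parent_id in {7,8} -> Jazz (id 9, lvl 2).
Iteration 3: no rows with parent_id in {9}; recursion stops.
SUM(lvl) = 0 + 1 + 1 + 2 = 4.

4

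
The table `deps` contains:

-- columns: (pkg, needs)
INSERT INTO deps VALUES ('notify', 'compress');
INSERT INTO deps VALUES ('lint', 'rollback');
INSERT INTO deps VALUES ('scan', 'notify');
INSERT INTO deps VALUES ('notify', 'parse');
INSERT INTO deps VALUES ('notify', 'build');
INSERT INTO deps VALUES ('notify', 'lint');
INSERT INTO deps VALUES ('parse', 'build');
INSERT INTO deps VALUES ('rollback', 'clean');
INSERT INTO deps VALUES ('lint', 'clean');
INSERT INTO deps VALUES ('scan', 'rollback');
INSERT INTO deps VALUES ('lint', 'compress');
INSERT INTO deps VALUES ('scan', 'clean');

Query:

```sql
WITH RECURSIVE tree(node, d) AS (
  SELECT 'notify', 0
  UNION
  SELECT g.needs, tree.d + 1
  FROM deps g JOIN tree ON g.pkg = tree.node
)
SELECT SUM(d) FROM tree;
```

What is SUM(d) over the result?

Base: (notify, d=0).
Iteration 1: edges from {notify} -> (build, d=1), (compress, d=1), (lint, d=1), (parse, d=1).
Iteration 2: edges from {build,compress,lint,parse} -> (build, d=2), (clean, d=2), (compress, d=2), (rollback, d=2).
Iteration 3: edges from {build,clean,compress,rollback} -> (clean, d=3).
Iteration 4: no outgoing edges from {clean}; recursion stops.
SUM(d) = 0 + 1 + 1 + 1 + 1 + 2 + 2 + 2 + 2 + 3 = 15.

15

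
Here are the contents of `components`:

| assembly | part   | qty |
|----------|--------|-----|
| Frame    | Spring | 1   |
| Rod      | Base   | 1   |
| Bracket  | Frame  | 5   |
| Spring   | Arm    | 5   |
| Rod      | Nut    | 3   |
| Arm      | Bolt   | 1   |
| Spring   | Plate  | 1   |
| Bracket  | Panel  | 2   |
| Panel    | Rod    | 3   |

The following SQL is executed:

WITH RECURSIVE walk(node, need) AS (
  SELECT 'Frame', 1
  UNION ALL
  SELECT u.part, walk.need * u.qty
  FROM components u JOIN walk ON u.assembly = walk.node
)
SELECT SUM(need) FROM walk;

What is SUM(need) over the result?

Base: (Frame, need=1).
Iteration 1: components of {Frame} -> Spring = 1*1 = 1.
Iteration 2: components of {Spring} -> Arm = 1*5 = 5, Plate = 1*1 = 1.
Iteration 3: components of {Arm,Plate} -> Bolt = 5*1 = 5.
Iteration 4: no further components; recursion stops.
SUM(need) = 1 + 1 + 5 + 1 + 5 = 13.

13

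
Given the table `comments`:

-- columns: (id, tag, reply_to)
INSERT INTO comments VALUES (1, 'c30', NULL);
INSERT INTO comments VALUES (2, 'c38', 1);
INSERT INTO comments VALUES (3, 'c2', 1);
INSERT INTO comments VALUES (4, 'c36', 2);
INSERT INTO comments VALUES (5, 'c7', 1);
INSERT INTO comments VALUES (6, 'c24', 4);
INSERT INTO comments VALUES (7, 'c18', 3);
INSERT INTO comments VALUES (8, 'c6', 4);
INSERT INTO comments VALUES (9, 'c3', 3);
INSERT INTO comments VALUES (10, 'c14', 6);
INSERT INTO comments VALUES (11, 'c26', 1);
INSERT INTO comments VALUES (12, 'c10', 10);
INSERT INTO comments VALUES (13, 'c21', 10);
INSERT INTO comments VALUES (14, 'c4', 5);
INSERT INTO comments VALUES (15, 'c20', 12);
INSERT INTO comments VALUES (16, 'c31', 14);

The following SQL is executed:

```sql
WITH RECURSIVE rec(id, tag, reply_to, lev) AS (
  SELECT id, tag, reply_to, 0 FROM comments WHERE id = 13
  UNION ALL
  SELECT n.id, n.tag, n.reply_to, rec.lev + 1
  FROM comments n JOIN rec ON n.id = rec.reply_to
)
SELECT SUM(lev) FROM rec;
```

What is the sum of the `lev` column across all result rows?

15

Base: id=13 (c21), reply_to=10, lev 0.
Iteration 1: join on id=10 -> c14 (id 10, reply_to=6, lev 1).
Iteration 2: join on id=6 -> c24 (id 6, reply_to=4, lev 2).
Iteration 3: join on id=4 -> c36 (id 4, reply_to=2, lev 3).
Iteration 4: join on id=2 -> c38 (id 2, reply_to=1, lev 4).
Iteration 5: join on id=1 -> c30 (id 1, reply_to=NULL, lev 5).
Iteration 6: reply_to is NULL; no match; recursion stops.
SUM(lev) = 0 + 1 + 2 + 3 + 4 + 5 = 15.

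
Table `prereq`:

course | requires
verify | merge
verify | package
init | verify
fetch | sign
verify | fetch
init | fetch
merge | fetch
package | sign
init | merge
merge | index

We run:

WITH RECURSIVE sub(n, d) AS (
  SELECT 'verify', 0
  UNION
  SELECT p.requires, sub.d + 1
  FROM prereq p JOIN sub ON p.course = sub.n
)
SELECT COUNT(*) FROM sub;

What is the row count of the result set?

Base: (verify, d=0).
Iteration 1: edges from {verify} -> (fetch, d=1), (merge, d=1), (package, d=1).
Iteration 2: edges from {fetch,merge,package} -> (fetch, d=2), (index, d=2), (sign, d=2). [UNION drops 1 duplicate row(s)]
Iteration 3: edges from {fetch,index,sign} -> (sign, d=3).
Iteration 4: no outgoing edges from {sign}; recursion stops.
Total rows emitted: 8.

8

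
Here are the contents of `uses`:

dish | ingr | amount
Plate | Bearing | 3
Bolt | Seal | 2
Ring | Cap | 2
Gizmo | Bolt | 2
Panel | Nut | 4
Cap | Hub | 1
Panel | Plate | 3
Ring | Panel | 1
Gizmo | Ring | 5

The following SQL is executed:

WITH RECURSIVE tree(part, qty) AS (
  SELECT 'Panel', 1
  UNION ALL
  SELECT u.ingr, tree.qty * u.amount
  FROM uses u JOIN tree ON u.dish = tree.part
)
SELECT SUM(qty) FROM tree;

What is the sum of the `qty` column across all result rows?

17

Base: (Panel, qty=1).
Iteration 1: components of {Panel} -> Nut = 1*4 = 4, Plate = 1*3 = 3.
Iteration 2: components of {Nut,Plate} -> Bearing = 3*3 = 9.
Iteration 3: no further components; recursion stops.
SUM(qty) = 1 + 3 + 4 + 9 = 17.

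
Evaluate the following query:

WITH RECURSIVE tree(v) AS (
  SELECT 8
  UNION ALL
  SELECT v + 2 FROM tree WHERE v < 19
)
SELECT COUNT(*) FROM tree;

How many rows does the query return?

7

Base: v=8.
Iteration 1: 8 < 19 holds -> v = 8 + 2 = 10.
Iteration 2: 10 < 19 holds -> v = 10 + 2 = 12.
Iteration 3: 12 < 19 holds -> v = 12 + 2 = 14.
Iteration 4: 14 < 19 holds -> v = 14 + 2 = 16.
Iteration 5: 16 < 19 holds -> v = 16 + 2 = 18.
Iteration 6: 18 < 19 holds -> v = 18 + 2 = 20.
Iteration 7: 20 < 19 fails; recursion stops.
Total rows emitted: 7.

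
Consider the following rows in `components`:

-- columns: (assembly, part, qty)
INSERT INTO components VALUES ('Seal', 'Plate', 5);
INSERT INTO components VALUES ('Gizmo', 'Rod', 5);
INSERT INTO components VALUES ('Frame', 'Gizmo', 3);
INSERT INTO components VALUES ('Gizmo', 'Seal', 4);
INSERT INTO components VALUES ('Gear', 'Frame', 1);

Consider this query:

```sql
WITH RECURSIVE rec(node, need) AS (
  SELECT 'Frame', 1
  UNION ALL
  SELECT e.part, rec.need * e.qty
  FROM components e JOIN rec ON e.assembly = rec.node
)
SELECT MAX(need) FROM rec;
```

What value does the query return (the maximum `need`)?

60

Base: (Frame, need=1).
Iteration 1: components of {Frame} -> Gizmo = 1*3 = 3.
Iteration 2: components of {Gizmo} -> Rod = 3*5 = 15, Seal = 3*4 = 12.
Iteration 3: components of {Rod,Seal} -> Plate = 12*5 = 60.
Iteration 4: no further components; recursion stops.
need values: 1, 3, 12, 15, 60; the maximum is 60.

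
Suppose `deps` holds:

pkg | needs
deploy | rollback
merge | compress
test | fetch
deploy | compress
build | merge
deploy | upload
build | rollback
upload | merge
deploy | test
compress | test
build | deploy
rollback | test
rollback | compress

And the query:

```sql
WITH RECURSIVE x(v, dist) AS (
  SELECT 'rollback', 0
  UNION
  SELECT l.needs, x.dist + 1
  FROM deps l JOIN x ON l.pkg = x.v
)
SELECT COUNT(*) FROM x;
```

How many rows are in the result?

Base: (rollback, dist=0).
Iteration 1: edges from {rollback} -> (compress, dist=1), (test, dist=1).
Iteration 2: edges from {compress,test} -> (fetch, dist=2), (test, dist=2).
Iteration 3: edges from {fetch,test} -> (fetch, dist=3).
Iteration 4: no outgoing edges from {fetch}; recursion stops.
Total rows emitted: 6.

6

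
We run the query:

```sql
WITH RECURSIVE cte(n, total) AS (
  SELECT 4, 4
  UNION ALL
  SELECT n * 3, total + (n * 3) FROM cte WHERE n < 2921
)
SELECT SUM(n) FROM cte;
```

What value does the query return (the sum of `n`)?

Base: n=4, total=4.
Iteration 1: 4 < 2921 holds -> n = 4 * 3 = 12, total = 4 + 12 = 16.
Iteration 2: 12 < 2921 holds -> n = 12 * 3 = 36, total = 16 + 36 = 52.
Iteration 3: 36 < 2921 holds -> n = 36 * 3 = 108, total = 52 + 108 = 160.
Iteration 4: 108 < 2921 holds -> n = 108 * 3 = 324, total = 160 + 324 = 484.
Iteration 5: 324 < 2921 holds -> n = 324 * 3 = 972, total = 484 + 972 = 1456.
Iteration 6: 972 < 2921 holds -> n = 972 * 3 = 2916, total = 1456 + 2916 = 4372.
Iteration 7: 2916 < 2921 holds -> n = 2916 * 3 = 8748, total = 4372 + 8748 = 13120.
Iteration 8: 8748 < 2921 fails; recursion stops.
SUM(n) = 4 + 12 + 36 + 108 + 324 + 972 + 2916 + 8748 = 13120.

13120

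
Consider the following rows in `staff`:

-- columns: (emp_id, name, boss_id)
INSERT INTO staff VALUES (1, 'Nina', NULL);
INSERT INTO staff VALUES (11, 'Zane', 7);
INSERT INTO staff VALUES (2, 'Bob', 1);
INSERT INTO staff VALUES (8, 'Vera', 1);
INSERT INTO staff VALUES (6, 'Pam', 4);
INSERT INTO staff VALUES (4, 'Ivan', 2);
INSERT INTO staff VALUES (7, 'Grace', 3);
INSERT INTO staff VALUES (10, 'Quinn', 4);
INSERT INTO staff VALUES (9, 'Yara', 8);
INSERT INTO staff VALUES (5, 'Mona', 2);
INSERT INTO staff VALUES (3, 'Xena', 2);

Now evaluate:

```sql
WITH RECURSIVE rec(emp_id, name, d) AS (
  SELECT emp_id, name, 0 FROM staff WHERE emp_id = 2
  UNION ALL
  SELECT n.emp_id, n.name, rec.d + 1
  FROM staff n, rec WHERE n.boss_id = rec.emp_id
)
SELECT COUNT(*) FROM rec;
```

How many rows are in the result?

8

Base: emp_id=2 (Bob) at d 0.
Iteration 1: rows with boss_id in {2} -> Xena (id 3, d 1), Ivan (id 4, d 1), Mona (id 5, d 1).
Iteration 2: rows with boss_id in {3,4,5} -> Pam (id 6, d 2), Grace (id 7, d 2), Quinn (id 10, d 2).
Iteration 3: rows with boss_id in {6,7,10} -> Zane (id 11, d 3).
Iteration 4: no rows with boss_id in {11}; recursion stops.
Total rows emitted: 8.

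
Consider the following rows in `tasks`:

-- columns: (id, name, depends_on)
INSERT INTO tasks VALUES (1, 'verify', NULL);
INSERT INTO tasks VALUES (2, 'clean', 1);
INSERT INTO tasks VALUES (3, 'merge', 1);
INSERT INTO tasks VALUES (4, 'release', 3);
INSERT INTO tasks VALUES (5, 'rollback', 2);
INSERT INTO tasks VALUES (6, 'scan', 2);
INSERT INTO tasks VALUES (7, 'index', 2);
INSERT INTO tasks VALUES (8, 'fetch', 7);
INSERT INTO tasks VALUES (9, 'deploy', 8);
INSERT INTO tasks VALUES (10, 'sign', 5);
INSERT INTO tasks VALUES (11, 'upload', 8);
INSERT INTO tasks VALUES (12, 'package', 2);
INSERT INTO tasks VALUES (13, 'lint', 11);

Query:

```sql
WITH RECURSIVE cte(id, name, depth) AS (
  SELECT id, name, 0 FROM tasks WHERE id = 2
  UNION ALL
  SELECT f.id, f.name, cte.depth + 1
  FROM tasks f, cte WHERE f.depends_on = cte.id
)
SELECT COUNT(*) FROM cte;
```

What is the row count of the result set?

10

Base: id=2 (clean) at depth 0.
Iteration 1: rows with depends_on in {2} -> rollback (id 5, depth 1), scan (id 6, depth 1), index (id 7, depth 1), package (id 12, depth 1).
Iteration 2: rows with depends_on in {5,6,7,12} -> fetch (id 8, depth 2), sign (id 10, depth 2).
Iteration 3: rows with depends_on in {8,10} -> deploy (id 9, depth 3), upload (id 11, depth 3).
Iteration 4: rows with depends_on in {9,11} -> lint (id 13, depth 4).
Iteration 5: no rows with depends_on in {13}; recursion stops.
Total rows emitted: 10.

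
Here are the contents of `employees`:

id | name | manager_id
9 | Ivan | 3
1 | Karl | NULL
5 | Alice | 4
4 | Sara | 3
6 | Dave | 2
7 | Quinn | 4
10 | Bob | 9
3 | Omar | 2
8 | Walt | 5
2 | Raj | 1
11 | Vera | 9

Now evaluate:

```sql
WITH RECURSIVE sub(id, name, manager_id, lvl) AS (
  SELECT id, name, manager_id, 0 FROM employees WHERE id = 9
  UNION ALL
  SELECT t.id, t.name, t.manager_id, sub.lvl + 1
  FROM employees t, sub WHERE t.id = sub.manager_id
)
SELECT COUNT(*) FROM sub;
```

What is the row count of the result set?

Base: id=9 (Ivan), manager_id=3, lvl 0.
Iteration 1: join on id=3 -> Omar (id 3, manager_id=2, lvl 1).
Iteration 2: join on id=2 -> Raj (id 2, manager_id=1, lvl 2).
Iteration 3: join on id=1 -> Karl (id 1, manager_id=NULL, lvl 3).
Iteration 4: manager_id is NULL; no match; recursion stops.
Total rows emitted: 4.

4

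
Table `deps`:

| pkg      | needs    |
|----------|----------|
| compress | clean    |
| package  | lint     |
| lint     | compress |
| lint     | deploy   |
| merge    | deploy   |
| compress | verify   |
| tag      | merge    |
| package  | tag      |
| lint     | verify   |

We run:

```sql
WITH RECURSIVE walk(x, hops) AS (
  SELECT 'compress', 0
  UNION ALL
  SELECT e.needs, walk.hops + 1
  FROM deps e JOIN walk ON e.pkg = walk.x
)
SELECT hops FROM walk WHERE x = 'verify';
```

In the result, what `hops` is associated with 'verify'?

1

Base: (compress, hops=0).
Iteration 1: edges from {compress} -> (clean, hops=1), (verify, hops=1).
Iteration 2: no outgoing edges from {clean,verify}; recursion stops.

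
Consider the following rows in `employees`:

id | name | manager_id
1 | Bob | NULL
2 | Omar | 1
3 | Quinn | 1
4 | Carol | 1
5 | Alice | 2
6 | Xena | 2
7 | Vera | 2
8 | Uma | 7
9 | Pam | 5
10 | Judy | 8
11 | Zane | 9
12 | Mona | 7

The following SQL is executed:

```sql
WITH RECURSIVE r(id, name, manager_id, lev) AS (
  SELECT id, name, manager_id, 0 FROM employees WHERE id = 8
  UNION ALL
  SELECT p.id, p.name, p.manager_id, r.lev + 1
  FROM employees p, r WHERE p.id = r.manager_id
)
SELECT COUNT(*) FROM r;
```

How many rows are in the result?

4

Base: id=8 (Uma), manager_id=7, lev 0.
Iteration 1: join on id=7 -> Vera (id 7, manager_id=2, lev 1).
Iteration 2: join on id=2 -> Omar (id 2, manager_id=1, lev 2).
Iteration 3: join on id=1 -> Bob (id 1, manager_id=NULL, lev 3).
Iteration 4: manager_id is NULL; no match; recursion stops.
Total rows emitted: 4.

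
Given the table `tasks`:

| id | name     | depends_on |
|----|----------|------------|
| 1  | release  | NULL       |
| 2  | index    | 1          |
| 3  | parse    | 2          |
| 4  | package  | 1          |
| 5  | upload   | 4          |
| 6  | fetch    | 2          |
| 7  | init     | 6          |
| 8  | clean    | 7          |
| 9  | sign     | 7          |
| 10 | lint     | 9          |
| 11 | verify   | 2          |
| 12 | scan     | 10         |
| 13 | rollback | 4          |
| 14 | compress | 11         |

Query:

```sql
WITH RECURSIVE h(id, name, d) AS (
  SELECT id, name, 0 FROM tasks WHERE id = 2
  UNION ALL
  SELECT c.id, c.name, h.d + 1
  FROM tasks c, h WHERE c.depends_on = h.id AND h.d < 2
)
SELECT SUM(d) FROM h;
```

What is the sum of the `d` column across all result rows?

Base: id=2 (index) at d 0.
Iteration 1: rows with depends_on in {2} -> parse (id 3, d 1), fetch (id 6, d 1), verify (id 11, d 1).
Iteration 2: rows with depends_on in {3,6,11} -> init (id 7, d 2), compress (id 14, d 2).
Iteration 3: d < 2 fails for all current rows; recursion stops.
SUM(d) = 0 + 1 + 1 + 1 + 2 + 2 = 7.

7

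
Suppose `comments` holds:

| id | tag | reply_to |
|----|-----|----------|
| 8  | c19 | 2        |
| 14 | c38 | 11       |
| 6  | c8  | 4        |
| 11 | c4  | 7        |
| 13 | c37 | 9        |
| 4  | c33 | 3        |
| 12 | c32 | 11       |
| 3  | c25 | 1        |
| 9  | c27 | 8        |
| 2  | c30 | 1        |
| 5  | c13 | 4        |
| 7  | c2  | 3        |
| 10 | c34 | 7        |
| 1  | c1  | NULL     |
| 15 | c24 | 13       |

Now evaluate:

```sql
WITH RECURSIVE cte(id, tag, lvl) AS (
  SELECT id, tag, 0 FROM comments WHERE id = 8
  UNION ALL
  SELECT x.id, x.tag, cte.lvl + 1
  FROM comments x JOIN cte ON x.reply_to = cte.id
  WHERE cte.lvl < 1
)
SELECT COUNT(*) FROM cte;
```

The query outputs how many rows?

2

Base: id=8 (c19) at lvl 0.
Iteration 1: rows with reply_to in {8} -> c27 (id 9, lvl 1).
Iteration 2: lvl < 1 fails for all current rows; recursion stops.
Total rows emitted: 2.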